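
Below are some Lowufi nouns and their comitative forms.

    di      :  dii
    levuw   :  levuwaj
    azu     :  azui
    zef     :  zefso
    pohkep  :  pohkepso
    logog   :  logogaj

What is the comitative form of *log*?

Looking at the final sound of each stem: -so when the stem ends in a voiceless consonant (*zef*, *pohkep*); -aj when the stem ends in a voiced consonant (*levuw*, *logog*); -i when the stem ends in a vowel (*di*, *azu*).
The final sound of *log* is /g/, which is a voiced consonant, so the suffix is -aj, giving *logaj*.

logaj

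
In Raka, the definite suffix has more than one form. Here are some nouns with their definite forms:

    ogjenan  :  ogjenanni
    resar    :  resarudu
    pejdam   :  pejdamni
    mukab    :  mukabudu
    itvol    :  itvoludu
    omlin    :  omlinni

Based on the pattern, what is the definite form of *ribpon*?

ribponni

The suffix is conditioned by the final consonant: -ni when the stem ends in a nasal (*ogjenan*, *pejdam*, *omlin*); -udu when the stem ends in a non-nasal consonant (*resar*, *mukab*, *itvol*).
The final consonant of *ribpon* is /n/, which is a nasal, so the suffix is -ni, giving *ribponni*.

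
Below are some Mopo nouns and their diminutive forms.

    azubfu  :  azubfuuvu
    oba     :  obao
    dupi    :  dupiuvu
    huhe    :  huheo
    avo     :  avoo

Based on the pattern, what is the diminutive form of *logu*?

loguuvu

Looking at the last vowel of each stem: -uvu when the last vowel of the stem is a high vowel (*azubfu*, *dupi*); -o when the last vowel of the stem is a non-high vowel (*oba*, *huhe*, *avo*).
Since the last vowel of *logu* is /u/ (a high vowel), it takes -uvu, giving *loguuvu*.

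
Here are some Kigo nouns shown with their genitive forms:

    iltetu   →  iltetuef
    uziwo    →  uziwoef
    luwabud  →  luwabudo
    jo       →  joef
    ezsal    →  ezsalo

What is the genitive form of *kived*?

kivedo

The suffix is conditioned by the final sound: -o when the stem ends in a consonant (*luwabud*, *ezsal*); -ef when the stem ends in a vowel (*iltetu*, *uziwo*, *jo*).
The final sound of *kived* is /d/, which is a consonant, so the suffix is -o, giving *kivedo*.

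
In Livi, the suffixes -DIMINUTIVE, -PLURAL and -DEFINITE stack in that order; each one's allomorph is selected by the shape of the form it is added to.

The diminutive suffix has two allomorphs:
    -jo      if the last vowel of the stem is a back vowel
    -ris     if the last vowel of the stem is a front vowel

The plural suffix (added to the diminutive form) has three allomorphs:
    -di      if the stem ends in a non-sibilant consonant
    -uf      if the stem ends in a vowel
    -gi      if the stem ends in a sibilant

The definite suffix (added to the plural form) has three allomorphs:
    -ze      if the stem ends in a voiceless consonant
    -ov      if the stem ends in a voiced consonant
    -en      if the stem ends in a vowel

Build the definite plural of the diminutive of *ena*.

*ena*: last vowel = /a/, a back vowel → -jo → *enajo*.
The diminutive form *enajo*: final sound = /o/, a vowel → -uf → *enajouf*.
The final sound of the plural form *enajouf* is /f/, which is a voiceless consonant, so the definite suffix is -ze, giving *enajoufze*.

enajoufze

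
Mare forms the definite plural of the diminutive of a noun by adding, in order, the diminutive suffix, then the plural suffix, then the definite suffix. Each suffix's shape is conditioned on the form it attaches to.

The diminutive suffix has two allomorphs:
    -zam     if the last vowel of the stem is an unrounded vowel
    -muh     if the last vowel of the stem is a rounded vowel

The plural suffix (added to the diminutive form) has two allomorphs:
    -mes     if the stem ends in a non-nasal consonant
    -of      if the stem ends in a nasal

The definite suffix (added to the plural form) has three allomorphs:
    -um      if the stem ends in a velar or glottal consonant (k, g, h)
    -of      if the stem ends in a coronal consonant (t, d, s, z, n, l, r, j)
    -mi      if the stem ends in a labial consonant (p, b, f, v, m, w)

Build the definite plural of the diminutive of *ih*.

ihzamofmi

The last vowel of *ih* is /i/, which is an unrounded vowel, so the diminutive suffix is -zam, giving *ihzam*.
Since the final consonant of the diminutive form *ihzam* is /m/ (a nasal), it takes -of, giving *ihzamof*.
The final consonant of the plural form *ihzamof* is /f/, which is labial, so the definite suffix is -mi, giving *ihzamofmi*.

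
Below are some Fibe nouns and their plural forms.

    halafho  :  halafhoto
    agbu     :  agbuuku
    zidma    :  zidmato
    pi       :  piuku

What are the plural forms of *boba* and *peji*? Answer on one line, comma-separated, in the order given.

Looking at the last vowel of each stem: -uku when the last vowel of the stem is a high vowel (*agbu*, *pi*); -to when the last vowel of the stem is a non-high vowel (*halafho*, *zidma*).
*boba*: last vowel = /a/, a non-high vowel → -to → *bobato*.
The last vowel of *peji* is /i/, which is a high vowel, so the suffix is -uku, giving *pejiuku*.

bobato, pejiuku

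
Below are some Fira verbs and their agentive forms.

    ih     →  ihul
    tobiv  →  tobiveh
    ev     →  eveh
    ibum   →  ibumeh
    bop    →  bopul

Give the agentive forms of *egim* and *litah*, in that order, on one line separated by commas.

Looking at the final consonant of each stem: -ul when the stem ends in a voiceless consonant (*ih*, *bop*); -eh when the stem ends in a voiced consonant (*tobiv*, *ev*, *ibum*).
Since the final consonant of *egim* is /m/ (voiced), it takes -eh, giving *egimeh*.
*litah* — final consonant /h/ (voiceless) → -ul → *litahul*.

egimeh, litahul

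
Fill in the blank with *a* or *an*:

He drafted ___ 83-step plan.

an

The indefinite article is chosen by the initial *sound* of the following word, not its spelling.
The number *83* is spoken "eighty-…", beginning with /ˈeɪti/ — a vowel sound.
So the article is *an*: He drafted an 83-step plan.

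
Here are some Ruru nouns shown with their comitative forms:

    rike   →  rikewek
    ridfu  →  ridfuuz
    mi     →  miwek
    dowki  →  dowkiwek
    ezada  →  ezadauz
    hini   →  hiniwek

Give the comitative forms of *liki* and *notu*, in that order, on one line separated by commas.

The suffix is conditioned by the last vowel: -wek when the last vowel of the stem is a front vowel (*rike*, *mi*, *dowki*, *hini*); -uz when the last vowel of the stem is a back vowel (*ridfu*, *ezada*).
The last vowel of *liki* is /i/, which is a front vowel, so the suffix is -wek, giving *likiwek*.
*notu*: last vowel = /u/, a back vowel → -uz → *notuuz*.

likiwek, notuuz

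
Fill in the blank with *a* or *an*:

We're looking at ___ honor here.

The indefinite article is chosen by the initial *sound* of the following word, not its spelling.
*honor* begins with the sound /ɒ/ (silent h) — a vowel sound.
So the article is *an*: We're looking at an honor here.

an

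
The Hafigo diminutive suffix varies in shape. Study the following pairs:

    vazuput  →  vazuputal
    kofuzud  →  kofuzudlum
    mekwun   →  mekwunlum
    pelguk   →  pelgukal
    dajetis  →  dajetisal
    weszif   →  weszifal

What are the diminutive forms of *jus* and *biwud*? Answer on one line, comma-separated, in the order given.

The pattern is voicing of the final consonant: -al when the stem ends in a voiceless consonant (*vazuput*, *pelguk*, *dajetis*, *weszif*); -lum when the stem ends in a voiced consonant (*kofuzud*, *mekwun*).
*jus*: final consonant = /s/, voiceless → -al → *jusal*.
*biwud*: final consonant = /d/, voiced → -lum → *biwudlum*.

jusal, biwudlum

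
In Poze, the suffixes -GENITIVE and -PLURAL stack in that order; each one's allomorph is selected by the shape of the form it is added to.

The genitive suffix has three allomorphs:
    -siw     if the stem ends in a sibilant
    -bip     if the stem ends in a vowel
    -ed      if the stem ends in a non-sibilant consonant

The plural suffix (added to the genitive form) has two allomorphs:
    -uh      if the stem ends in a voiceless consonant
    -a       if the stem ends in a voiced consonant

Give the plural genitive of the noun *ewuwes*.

*ewuwes*: final sound = /s/, a sibilant → -siw → *ewuwessiw*.
The genitive form *ewuwessiw* — final consonant /w/ (voiced) → -a → *ewuwessiwa*.

ewuwessiwa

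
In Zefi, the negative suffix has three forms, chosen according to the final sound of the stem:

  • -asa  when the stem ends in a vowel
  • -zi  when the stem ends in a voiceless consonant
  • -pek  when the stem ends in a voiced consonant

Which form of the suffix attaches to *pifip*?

*pifip* — final sound /p/ (a voiceless consonant) → -zi.

-zi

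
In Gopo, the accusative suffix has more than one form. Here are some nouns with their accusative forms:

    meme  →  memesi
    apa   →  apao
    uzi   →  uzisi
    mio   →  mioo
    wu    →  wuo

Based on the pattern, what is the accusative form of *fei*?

The suffix is conditioned by the last vowel: -si when the last vowel of the stem is a front vowel (*meme*, *uzi*); -o when the last vowel of the stem is a back vowel (*apa*, *mio*, *wu*).
The last vowel of *fei* is /i/, which is a front vowel, so the suffix is -si, giving *feisi*.

feisi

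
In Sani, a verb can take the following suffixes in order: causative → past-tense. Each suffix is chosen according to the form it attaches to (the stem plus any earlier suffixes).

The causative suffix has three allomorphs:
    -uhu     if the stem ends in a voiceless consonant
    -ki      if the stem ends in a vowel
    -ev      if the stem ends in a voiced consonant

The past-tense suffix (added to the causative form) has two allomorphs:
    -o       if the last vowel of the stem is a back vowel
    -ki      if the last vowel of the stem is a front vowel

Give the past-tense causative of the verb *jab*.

jabevki

*jab*: final sound = /b/, a voiced consonant → -ev → *jabev*.
The last vowel of the causative form *jabev* is /e/, which is a front vowel, so the past-tense suffix is -ki, giving *jabevki*.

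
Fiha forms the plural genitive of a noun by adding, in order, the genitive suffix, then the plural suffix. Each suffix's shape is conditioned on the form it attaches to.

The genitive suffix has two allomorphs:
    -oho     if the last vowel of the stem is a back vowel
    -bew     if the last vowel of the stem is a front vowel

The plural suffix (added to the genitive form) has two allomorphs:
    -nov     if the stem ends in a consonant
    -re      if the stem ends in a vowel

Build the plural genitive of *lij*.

*lij* — last vowel /i/ (a front vowel) → -bew → *lijbew*.
The genitive form *lijbew* — final sound /w/ (a consonant) → -nov → *lijbewnov*.

lijbewnov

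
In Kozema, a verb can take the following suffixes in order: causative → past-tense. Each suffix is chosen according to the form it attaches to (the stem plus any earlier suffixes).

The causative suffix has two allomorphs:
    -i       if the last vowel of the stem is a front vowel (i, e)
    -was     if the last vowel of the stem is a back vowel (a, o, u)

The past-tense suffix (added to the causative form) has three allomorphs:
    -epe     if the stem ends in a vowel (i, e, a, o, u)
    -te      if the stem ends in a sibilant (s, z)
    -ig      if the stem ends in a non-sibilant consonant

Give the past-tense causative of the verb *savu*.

Since the last vowel of *savu* is /u/ (a back vowel), it takes -was, giving *savuwas*.
The causative form *savuwas*: final sound = /s/, a sibilant → -te → *savuwaste*.

savuwaste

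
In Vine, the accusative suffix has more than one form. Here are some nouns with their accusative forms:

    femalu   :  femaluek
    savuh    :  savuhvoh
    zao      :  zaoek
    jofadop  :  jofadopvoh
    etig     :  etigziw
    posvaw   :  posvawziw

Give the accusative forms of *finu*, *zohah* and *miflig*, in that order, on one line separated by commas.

Looking at the final sound of each stem: -voh when the stem ends in a voiceless consonant (*savuh*, *jofadop*); -ziw when the stem ends in a voiced consonant (*etig*, *posvaw*); -ek when the stem ends in a vowel (*femalu*, *zao*).
*finu*: final sound = /u/, a vowel → -ek → *finuek*.
Since the final sound of *zohah* is /h/ (a voiceless consonant), it takes -voh, giving *zohahvoh*.
Since the final sound of *miflig* is /g/ (a voiced consonant), it takes -ziw, giving *mifligziw*.

finuek, zohahvoh, mifligziw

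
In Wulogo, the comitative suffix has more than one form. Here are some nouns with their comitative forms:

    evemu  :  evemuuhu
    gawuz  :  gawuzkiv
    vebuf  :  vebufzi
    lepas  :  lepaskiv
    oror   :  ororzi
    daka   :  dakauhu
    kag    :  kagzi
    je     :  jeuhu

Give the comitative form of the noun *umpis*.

umpiskiv

The alternation tracks the final sound of the stem — -kiv when the stem ends in a sibilant (*gawuz*, *lepas*); -zi when the stem ends in a non-sibilant consonant (*vebuf*, *oror*, *kag*); -uhu when the stem ends in a vowel (*evemu*, *daka*, *je*).
The final sound of *umpis* is /s/, which is a sibilant, so the suffix is -kiv, giving *umpiskiv*.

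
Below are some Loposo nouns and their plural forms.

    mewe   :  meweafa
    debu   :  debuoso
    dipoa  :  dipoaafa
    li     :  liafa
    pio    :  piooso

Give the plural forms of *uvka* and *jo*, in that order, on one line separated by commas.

The pattern is rounding harmony: -oso when the last vowel of the stem is a rounded vowel (*debu*, *pio*); -afa when the last vowel of the stem is an unrounded vowel (*mewe*, *dipoa*, *li*).
*uvka* — last vowel /a/ (an unrounded vowel) → -afa → *uvkaafa*.
The last vowel of *jo* is /o/, which is a rounded vowel, so the suffix is -oso, giving *jooso*.

uvkaafa, jooso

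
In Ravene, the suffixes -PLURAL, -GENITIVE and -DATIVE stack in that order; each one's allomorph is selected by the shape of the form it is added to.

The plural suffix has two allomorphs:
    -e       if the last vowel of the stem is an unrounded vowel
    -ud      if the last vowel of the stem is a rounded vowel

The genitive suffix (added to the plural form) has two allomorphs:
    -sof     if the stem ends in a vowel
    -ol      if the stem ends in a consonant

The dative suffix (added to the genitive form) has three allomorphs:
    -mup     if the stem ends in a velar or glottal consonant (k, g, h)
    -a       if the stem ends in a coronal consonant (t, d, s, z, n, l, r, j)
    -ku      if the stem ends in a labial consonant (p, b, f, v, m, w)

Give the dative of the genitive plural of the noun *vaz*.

Since the last vowel of *vaz* is /a/ (an unrounded vowel), it takes -e, giving *vaze*.
The final sound of the plural form *vaze* is /e/, which is a vowel, so the genitive suffix is -sof, giving *vazesof*.
The genitive form *vazesof* — final consonant /f/ (labial) → -ku → *vazesofku*.

vazesofku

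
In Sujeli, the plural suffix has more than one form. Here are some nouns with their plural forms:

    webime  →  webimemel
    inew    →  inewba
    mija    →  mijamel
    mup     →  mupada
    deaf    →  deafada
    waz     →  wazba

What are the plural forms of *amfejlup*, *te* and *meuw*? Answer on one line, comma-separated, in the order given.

The alternation tracks the final sound of the stem — -ada when the stem ends in a voiceless consonant (*mup*, *deaf*); -ba when the stem ends in a voiced consonant (*inew*, *waz*); -mel when the stem ends in a vowel (*webime*, *mija*).
Since the final sound of *amfejlup* is /p/ (a voiceless consonant), it takes -ada, giving *amfejlupada*.
*te*: final sound = /e/, a vowel → -mel → *temel*.
Since the final sound of *meuw* is /w/ (a voiced consonant), it takes -ba, giving *meuwba*.

amfejlupada, temel, meuwba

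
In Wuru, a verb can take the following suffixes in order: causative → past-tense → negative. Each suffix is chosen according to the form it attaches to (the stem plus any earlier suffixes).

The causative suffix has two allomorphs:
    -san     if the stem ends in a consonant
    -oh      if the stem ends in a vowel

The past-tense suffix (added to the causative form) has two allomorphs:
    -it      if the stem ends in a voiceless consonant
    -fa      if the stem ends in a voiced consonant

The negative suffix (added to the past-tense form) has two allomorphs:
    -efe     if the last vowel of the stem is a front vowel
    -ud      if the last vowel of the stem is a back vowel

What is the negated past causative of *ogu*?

*ogu*: final sound = /u/, a vowel → -oh → *oguoh*.
The final consonant of the causative form *oguoh* is /h/, which is voiceless, so the past-tense suffix is -it, giving *oguohit*.
The last vowel of the past-tense form *oguohit* is /i/, which is a front vowel, so the negative suffix is -efe, giving *oguohitefe*.

oguohitefe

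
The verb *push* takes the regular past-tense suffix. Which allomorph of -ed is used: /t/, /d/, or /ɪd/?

The stem *push* ends in a voiceless consonant other than /t/.
The -ed suffix is realized as /ɪd/ after /t, d/; as /t/ after other voiceless consonants; and as /d/ after other voiced sounds.
So -ed on *push* is pronounced /t/.

/t/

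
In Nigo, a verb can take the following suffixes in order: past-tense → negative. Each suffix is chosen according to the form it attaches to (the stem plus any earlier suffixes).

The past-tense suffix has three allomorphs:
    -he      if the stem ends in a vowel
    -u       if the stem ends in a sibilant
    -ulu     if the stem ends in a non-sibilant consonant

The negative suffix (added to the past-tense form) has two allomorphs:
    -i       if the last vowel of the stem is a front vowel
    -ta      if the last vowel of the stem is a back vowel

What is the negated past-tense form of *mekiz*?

Since the final sound of *mekiz* is /z/ (a sibilant), it takes -u, giving *mekizu*.
Since the last vowel of the past-tense form *mekizu* is /u/ (a back vowel), it takes -ta, giving *mekizuta*.

mekizuta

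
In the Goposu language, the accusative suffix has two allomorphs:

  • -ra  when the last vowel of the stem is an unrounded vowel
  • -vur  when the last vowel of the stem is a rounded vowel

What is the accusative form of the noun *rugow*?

Since the last vowel of *rugow* is /o/ (a rounded vowel), it takes -vur, giving *rugowvur*.

rugowvur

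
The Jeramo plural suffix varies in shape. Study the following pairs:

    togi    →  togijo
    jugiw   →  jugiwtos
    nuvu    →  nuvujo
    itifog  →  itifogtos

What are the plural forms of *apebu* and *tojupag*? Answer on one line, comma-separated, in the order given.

apebujo, tojupagtos

Looking at the final sound of each stem: -tos when the stem ends in a consonant (*jugiw*, *itifog*); -jo when the stem ends in a vowel (*togi*, *nuvu*).
The final sound of *apebu* is /u/, which is a vowel, so the suffix is -jo, giving *apebujo*.
The final sound of *tojupag* is /g/, which is a consonant, so the suffix is -tos, giving *tojupagtos*.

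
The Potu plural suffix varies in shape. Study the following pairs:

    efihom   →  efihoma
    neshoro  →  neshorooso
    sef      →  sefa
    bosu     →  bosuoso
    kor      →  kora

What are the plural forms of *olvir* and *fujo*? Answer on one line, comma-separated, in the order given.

olvira, fujooso

The suffix is conditioned by the final sound: -a when the stem ends in a consonant (*efihom*, *sef*, *kor*); -oso when the stem ends in a vowel (*neshoro*, *bosu*).
*olvir*: final sound = /r/, a consonant → -a → *olvira*.
Since the final sound of *fujo* is /o/ (a vowel), it takes -oso, giving *fujooso*.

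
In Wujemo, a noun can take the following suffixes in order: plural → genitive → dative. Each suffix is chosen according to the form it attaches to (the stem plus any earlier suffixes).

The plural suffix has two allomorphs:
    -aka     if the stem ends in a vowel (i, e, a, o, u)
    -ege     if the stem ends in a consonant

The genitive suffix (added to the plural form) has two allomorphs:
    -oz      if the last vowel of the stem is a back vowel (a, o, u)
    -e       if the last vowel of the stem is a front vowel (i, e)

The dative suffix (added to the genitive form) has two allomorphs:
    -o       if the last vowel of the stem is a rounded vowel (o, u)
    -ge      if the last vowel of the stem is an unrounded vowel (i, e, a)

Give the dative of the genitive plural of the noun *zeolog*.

The final sound of *zeolog* is /g/, which is a consonant, so the plural suffix is -ege, giving *zeologege*.
The plural form *zeologege* — last vowel /e/ (a front vowel) → -e → *zeologegee*.
Since the last vowel of the genitive form *zeologegee* is /e/ (an unrounded vowel), it takes -ge, giving *zeologegeege*.

zeologegeege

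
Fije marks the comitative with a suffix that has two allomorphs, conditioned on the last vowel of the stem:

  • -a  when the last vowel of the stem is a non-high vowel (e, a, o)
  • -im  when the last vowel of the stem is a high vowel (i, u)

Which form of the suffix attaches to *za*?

Since the last vowel of *za* is /a/ (a non-high vowel), it takes -a.

-a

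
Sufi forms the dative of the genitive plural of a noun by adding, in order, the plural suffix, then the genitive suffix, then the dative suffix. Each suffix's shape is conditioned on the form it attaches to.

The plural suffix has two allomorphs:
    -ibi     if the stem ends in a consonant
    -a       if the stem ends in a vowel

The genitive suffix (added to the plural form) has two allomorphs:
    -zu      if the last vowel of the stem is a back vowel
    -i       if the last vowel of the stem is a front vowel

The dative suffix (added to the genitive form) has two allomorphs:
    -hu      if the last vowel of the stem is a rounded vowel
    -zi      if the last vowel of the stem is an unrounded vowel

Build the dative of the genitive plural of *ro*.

Since the final sound of *ro* is /o/ (a vowel), it takes -a, giving *roa*.
The plural form *roa*: last vowel = /a/, a back vowel → -zu → *roazu*.
The genitive form *roazu* — last vowel /u/ (a rounded vowel) → -hu → *roazuhu*.

roazuhu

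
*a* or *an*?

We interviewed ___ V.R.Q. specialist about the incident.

a

The indefinite article is chosen by the initial *sound* of the following word, not its spelling.
The initialism *V.R.Q.* is read letter by letter; the first letter, V, is pronounced /viː/, which begins with a consonant sound.
So the article is *a*: We interviewed a V.R.Q. specialist about the incident.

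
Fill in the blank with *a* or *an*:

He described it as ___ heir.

The indefinite article is chosen by the initial *sound* of the following word, not its spelling.
*heir* begins with the sound /ɛ/ (silent h) — a vowel sound.
So the article is *an*: He described it as an heir.

an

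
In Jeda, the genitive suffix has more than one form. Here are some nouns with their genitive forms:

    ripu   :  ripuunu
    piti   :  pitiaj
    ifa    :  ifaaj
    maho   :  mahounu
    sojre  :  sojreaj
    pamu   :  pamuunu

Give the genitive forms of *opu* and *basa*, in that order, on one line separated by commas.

opuunu, basaaj

The suffix is conditioned by the last vowel: -unu when the last vowel of the stem is a rounded vowel (*ripu*, *maho*, *pamu*); -aj when the last vowel of the stem is an unrounded vowel (*piti*, *ifa*, *sojre*).
Since the last vowel of *opu* is /u/ (a rounded vowel), it takes -unu, giving *opuunu*.
*basa*: last vowel = /a/, an unrounded vowel → -aj → *basaaj*.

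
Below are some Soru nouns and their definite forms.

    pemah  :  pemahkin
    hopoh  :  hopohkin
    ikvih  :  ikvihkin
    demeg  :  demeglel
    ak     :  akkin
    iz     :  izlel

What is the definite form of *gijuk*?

gijukkin

The suffix is conditioned by the final consonant: -kin when the stem ends in a voiceless consonant (*pemah*, *hopoh*, *ikvih*, *ak*); -lel when the stem ends in a voiced consonant (*demeg*, *iz*).
The final consonant of *gijuk* is /k/, which is voiceless, so the suffix is -kin, giving *gijukkin*.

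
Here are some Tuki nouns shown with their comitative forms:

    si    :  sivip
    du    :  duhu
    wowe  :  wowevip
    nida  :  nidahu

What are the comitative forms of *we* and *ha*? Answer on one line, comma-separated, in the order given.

wevip, hahu

The pattern is front/back vowel harmony: -vip when the last vowel of the stem is a front vowel (*si*, *wowe*); -hu when the last vowel of the stem is a back vowel (*du*, *nida*).
Since the last vowel of *we* is /e/ (a front vowel), it takes -vip, giving *wevip*.
*ha*: last vowel = /a/, a back vowel → -hu → *hahu*.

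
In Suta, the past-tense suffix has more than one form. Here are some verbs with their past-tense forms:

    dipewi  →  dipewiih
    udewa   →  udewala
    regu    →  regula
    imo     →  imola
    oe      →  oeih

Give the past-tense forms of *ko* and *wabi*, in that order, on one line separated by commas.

The suffix is conditioned by the last vowel: -ih when the last vowel of the stem is a front vowel (*dipewi*, *oe*); -la when the last vowel of the stem is a back vowel (*udewa*, *regu*, *imo*).
Since the last vowel of *ko* is /o/ (a back vowel), it takes -la, giving *kola*.
*wabi* — last vowel /i/ (a front vowel) → -ih → *wabiih*.

kola, wabiih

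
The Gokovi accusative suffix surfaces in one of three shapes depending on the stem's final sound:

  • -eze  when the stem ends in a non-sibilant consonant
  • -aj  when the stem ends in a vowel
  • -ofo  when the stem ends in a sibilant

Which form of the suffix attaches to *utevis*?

*utevis*: final sound = /s/, a sibilant → -ofo.

-ofo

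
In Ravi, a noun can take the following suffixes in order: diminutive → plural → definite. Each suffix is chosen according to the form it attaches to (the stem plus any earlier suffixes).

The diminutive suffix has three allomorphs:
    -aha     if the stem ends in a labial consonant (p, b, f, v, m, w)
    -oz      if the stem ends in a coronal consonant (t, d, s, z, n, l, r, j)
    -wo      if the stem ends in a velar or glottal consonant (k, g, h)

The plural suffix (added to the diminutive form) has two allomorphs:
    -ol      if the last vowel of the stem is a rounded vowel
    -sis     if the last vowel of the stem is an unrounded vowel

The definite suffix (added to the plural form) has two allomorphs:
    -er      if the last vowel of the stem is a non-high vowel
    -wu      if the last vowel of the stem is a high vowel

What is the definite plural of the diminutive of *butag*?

butagwooler

*butag*: final consonant = /g/, velar/glottal → -wo → *butagwo*.
Since the last vowel of the diminutive form *butagwo* is /o/ (a rounded vowel), it takes -ol, giving *butagwool*.
The plural form *butagwool*: last vowel = /o/, a non-high vowel → -er → *butagwooler*.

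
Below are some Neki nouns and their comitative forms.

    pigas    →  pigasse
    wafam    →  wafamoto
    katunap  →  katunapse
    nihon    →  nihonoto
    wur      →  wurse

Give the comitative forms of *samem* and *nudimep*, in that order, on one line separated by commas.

Looking at the final consonant of each stem: -oto when the stem ends in a nasal (*wafam*, *nihon*); -se when the stem ends in a non-nasal consonant (*pigas*, *katunap*, *wur*).
*samem*: final consonant = /m/, a nasal → -oto → *samemoto*.
The final consonant of *nudimep* is /p/, which is non-nasal, so the suffix is -se, giving *nudimepse*.

samemoto, nudimepse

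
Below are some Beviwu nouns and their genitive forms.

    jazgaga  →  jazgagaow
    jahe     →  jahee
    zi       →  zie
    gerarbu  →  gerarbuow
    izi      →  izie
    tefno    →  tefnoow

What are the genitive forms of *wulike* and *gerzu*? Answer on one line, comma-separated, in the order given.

The suffix is conditioned by the last vowel: -e when the last vowel of the stem is a front vowel (*jahe*, *zi*, *izi*); -ow when the last vowel of the stem is a back vowel (*jazgaga*, *gerarbu*, *tefno*).
*wulike*: last vowel = /e/, a front vowel → -e → *wulikee*.
Since the last vowel of *gerzu* is /u/ (a back vowel), it takes -ow, giving *gerzuow*.

wulikee, gerzuow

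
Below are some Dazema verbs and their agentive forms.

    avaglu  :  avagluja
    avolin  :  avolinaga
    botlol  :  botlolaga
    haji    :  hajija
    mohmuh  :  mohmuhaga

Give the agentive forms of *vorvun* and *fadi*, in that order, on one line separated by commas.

vorvunaga, fadija

Looking at the final sound of each stem: -aga when the stem ends in a consonant (*avolin*, *botlol*, *mohmuh*); -ja when the stem ends in a vowel (*avaglu*, *haji*).
*vorvun*: final sound = /n/, a consonant → -aga → *vorvunaga*.
*fadi* — final sound /i/ (a vowel) → -ja → *fadija*.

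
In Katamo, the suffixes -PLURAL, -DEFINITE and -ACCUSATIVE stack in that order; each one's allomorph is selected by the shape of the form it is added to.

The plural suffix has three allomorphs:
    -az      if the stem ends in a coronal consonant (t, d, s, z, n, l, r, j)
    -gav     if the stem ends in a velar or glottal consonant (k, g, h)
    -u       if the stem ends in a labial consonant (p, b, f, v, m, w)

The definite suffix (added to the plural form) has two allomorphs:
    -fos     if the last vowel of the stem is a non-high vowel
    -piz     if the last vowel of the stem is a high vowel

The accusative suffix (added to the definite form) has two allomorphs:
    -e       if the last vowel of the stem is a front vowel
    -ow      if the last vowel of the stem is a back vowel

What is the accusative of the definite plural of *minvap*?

Since the final consonant of *minvap* is /p/ (labial), it takes -u, giving *minvapu*.
The plural form *minvapu* — last vowel /u/ (a high vowel) → -piz → *minvapupiz*.
The definite form *minvapupiz*: last vowel = /i/, a front vowel → -e → *minvapupize*.

minvapupize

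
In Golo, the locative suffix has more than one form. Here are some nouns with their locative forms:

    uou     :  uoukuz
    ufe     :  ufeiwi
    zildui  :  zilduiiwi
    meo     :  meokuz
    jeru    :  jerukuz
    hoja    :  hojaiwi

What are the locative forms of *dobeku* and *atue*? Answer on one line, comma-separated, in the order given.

dobekukuz, atueiwi

The pattern is rounding harmony: -kuz when the last vowel of the stem is a rounded vowel (*uou*, *meo*, *jeru*); -iwi when the last vowel of the stem is an unrounded vowel (*ufe*, *zildui*, *hoja*).
The last vowel of *dobeku* is /u/, which is a rounded vowel, so the suffix is -kuz, giving *dobekukuz*.
The last vowel of *atue* is /e/, which is an unrounded vowel, so the suffix is -iwi, giving *atueiwi*.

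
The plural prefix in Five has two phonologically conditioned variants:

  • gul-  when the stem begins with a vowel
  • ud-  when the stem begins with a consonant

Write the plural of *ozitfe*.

gulozitfe

The first sound of *ozitfe* is /o/, which is a vowel, so the prefix is gul-, giving *gulozitfe*.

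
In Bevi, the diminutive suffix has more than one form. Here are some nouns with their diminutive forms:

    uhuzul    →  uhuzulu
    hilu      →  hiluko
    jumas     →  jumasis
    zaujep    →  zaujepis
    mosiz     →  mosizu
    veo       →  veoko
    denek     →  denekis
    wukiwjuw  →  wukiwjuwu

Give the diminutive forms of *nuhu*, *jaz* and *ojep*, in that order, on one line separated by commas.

The suffix is conditioned by the final sound: -is when the stem ends in a voiceless consonant (*jumas*, *zaujep*, *denek*); -u when the stem ends in a voiced consonant (*uhuzul*, *mosiz*, *wukiwjuw*); -ko when the stem ends in a vowel (*hilu*, *veo*).
*nuhu*: final sound = /u/, a vowel → -ko → *nuhuko*.
Since the final sound of *jaz* is /z/ (a voiced consonant), it takes -u, giving *jazu*.
*ojep*: final sound = /p/, a voiceless consonant → -is → *ojepis*.

nuhuko, jazu, ojepis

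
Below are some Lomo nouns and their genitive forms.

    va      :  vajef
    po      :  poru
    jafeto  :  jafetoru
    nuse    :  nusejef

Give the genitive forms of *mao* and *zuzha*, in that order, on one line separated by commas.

maoru, zuzhajef

The alternation tracks the last vowel of the stem — -ru when the last vowel of the stem is a rounded vowel (*po*, *jafeto*); -jef when the last vowel of the stem is an unrounded vowel (*va*, *nuse*).
*mao*: last vowel = /o/, a rounded vowel → -ru → *maoru*.
*zuzha* — last vowel /a/ (an unrounded vowel) → -jef → *zuzhajef*.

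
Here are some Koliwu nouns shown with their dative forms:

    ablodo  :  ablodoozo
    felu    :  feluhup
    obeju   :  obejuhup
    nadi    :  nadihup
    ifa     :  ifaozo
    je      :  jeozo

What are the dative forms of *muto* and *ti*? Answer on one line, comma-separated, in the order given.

mutoozo, tihup

The suffix is conditioned by the last vowel: -hup when the last vowel of the stem is a high vowel (*felu*, *obeju*, *nadi*); -ozo when the last vowel of the stem is a non-high vowel (*ablodo*, *ifa*, *je*).
*muto*: last vowel = /o/, a non-high vowel → -ozo → *mutoozo*.
The last vowel of *ti* is /i/, which is a high vowel, so the suffix is -hup, giving *tihup*.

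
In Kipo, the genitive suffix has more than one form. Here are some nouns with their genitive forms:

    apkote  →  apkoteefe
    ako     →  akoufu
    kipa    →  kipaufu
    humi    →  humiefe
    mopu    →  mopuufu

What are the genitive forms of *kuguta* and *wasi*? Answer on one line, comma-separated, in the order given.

kugutaufu, wasiefe

The alternation tracks the last vowel of the stem — -efe when the last vowel of the stem is a front vowel (*apkote*, *humi*); -ufu when the last vowel of the stem is a back vowel (*ako*, *kipa*, *mopu*).
Since the last vowel of *kuguta* is /a/ (a back vowel), it takes -ufu, giving *kugutaufu*.
Since the last vowel of *wasi* is /i/ (a front vowel), it takes -efe, giving *wasiefe*.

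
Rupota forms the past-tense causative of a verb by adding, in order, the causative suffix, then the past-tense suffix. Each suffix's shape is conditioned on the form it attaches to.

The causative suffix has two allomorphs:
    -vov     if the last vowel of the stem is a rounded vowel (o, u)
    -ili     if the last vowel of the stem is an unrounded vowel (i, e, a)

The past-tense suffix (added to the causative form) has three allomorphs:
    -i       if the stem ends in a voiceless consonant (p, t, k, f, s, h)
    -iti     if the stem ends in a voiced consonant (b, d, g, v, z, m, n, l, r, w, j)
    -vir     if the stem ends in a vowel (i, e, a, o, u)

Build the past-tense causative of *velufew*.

velufewilivir

*velufew* — last vowel /e/ (an unrounded vowel) → -ili → *velufewili*.
The causative form *velufewili* — final sound /i/ (a vowel) → -vir → *velufewilivir*.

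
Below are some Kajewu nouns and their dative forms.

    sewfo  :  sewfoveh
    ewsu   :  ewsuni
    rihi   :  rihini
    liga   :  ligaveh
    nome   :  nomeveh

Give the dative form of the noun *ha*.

haveh

The alternation tracks the last vowel of the stem — -ni when the last vowel of the stem is a high vowel (*ewsu*, *rihi*); -veh when the last vowel of the stem is a non-high vowel (*sewfo*, *liga*, *nome*).
*ha* — last vowel /a/ (a non-high vowel) → -veh → *haveh*.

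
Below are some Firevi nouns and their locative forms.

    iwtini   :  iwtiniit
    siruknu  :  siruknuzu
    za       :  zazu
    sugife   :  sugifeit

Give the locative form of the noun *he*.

heit

The alternation tracks the last vowel of the stem — -it when the last vowel of the stem is a front vowel (*iwtini*, *sugife*); -zu when the last vowel of the stem is a back vowel (*siruknu*, *za*).
Since the last vowel of *he* is /e/ (a front vowel), it takes -it, giving *heit*.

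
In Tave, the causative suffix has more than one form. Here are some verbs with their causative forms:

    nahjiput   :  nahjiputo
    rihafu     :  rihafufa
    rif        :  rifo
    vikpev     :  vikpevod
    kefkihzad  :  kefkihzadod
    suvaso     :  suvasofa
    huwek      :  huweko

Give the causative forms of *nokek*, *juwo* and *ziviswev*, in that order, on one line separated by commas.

nokeko, juwofa, ziviswevod

The suffix is conditioned by the final sound: -o when the stem ends in a voiceless consonant (*nahjiput*, *rif*, *huwek*); -od when the stem ends in a voiced consonant (*vikpev*, *kefkihzad*); -fa when the stem ends in a vowel (*rihafu*, *suvaso*).
*nokek*: final sound = /k/, a voiceless consonant → -o → *nokeko*.
*juwo* — final sound /o/ (a vowel) → -fa → *juwofa*.
The final sound of *ziviswev* is /v/, which is a voiced consonant, so the suffix is -od, giving *ziviswevod*.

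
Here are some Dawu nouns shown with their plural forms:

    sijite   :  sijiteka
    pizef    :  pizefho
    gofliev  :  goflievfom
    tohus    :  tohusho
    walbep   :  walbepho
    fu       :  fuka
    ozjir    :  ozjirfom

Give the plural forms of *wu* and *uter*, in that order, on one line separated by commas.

The alternation tracks the final sound of the stem — -ho when the stem ends in a voiceless consonant (*pizef*, *tohus*, *walbep*); -fom when the stem ends in a voiced consonant (*gofliev*, *ozjir*); -ka when the stem ends in a vowel (*sijite*, *fu*).
*wu* — final sound /u/ (a vowel) → -ka → *wuka*.
*uter* — final sound /r/ (a voiced consonant) → -fom → *uterfom*.

wuka, uterfom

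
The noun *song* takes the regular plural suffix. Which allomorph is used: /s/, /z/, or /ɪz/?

/z/

The stem *song* ends in a voiced non-sibilant sound.
The plural suffix surfaces as /ɪz/ after sibilants, /s/ after other voiceless consonants, and /z/ after other voiced sounds.
So the plural -s on *song* is pronounced /z/.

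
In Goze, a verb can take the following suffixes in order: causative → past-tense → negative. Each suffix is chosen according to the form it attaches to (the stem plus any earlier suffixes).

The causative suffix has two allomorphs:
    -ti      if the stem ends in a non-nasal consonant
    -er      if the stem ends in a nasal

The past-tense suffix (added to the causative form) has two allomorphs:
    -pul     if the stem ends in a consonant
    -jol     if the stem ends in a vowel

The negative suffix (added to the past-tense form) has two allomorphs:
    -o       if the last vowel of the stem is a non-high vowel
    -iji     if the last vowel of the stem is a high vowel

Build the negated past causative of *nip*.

Since the final consonant of *nip* is /p/ (non-nasal), it takes -ti, giving *nipti*.
The causative form *nipti*: final sound = /i/, a vowel → -jol → *niptijol*.
The last vowel of the past-tense form *niptijol* is /o/, which is a non-high vowel, so the negative suffix is -o, giving *niptijolo*.

niptijolo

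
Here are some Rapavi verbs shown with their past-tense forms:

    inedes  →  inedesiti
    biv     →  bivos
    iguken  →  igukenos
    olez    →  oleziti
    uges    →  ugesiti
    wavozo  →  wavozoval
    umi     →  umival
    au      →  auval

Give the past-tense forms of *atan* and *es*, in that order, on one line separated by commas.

atanos, esiti

The suffix is conditioned by the final sound: -iti when the stem ends in a sibilant (*inedes*, *olez*, *uges*); -os when the stem ends in a non-sibilant consonant (*biv*, *iguken*); -val when the stem ends in a vowel (*wavozo*, *umi*, *au*).
*atan*: final sound = /n/, a non-sibilant consonant → -os → *atanos*.
*es*: final sound = /s/, a sibilant → -iti → *esiti*.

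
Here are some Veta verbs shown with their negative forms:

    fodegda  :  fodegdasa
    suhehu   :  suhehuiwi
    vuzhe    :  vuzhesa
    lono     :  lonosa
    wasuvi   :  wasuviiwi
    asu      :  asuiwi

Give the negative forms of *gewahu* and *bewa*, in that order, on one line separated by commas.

gewahuiwi, bewasa

The suffix is conditioned by the last vowel: -iwi when the last vowel of the stem is a high vowel (*suhehu*, *wasuvi*, *asu*); -sa when the last vowel of the stem is a non-high vowel (*fodegda*, *vuzhe*, *lono*).
*gewahu* — last vowel /u/ (a high vowel) → -iwi → *gewahuiwi*.
Since the last vowel of *bewa* is /a/ (a non-high vowel), it takes -sa, giving *bewasa*.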